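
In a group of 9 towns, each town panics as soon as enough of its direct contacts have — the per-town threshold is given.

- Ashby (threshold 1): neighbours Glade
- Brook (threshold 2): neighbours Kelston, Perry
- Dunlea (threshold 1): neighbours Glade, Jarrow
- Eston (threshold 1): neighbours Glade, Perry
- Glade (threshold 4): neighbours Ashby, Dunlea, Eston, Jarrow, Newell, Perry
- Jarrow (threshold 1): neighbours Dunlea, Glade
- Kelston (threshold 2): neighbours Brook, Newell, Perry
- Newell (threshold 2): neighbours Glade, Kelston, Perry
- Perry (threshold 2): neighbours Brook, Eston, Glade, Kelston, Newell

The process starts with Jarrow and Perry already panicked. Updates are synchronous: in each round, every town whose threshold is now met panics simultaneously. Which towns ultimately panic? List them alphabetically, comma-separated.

Round 1 — Jarrow, Perry panic (initial).
Round 2 — checking thresholds:
  Brook: 1 of 2 neighbours < 2, holds.
  Dunlea: 1 of 2 neighbours ≥ 1, panics.
  Eston: 1 of 2 neighbours ≥ 1, panics.
  Glade: 2 of 6 neighbours < 4, holds.
  Kelston: 1 of 3 neighbours < 2, holds.
  Newell: 1 of 3 neighbours < 2, holds.
Round 3 — checking thresholds:
  Brook: 1 of 2 neighbours < 2, holds.
  Glade: 4 of 6 neighbours ≥ 4, panics.
  Kelston: 1 of 3 neighbours < 2, holds.
  Newell: 1 of 3 neighbours < 2, holds.
Round 4 — checking thresholds:
  Ashby: 1 of 1 neighbours ≥ 1, panics.
  Brook: 1 of 2 neighbours < 2, holds.
  Kelston: 1 of 3 neighbours < 2, holds.
  Newell: 2 of 3 neighbours ≥ 2, panics.
Round 5 — checking thresholds:
  Brook: 1 of 2 neighbours < 2, holds.
  Kelston: 2 of 3 neighbours ≥ 2, panics.
Round 6 — checking thresholds:
  Brook: 2 of 2 neighbours ≥ 2, panics.
Round 7 — no new panics; cascade stops.

Ashby, Brook, Dunlea, Eston, Glade, Jarrow, Kelston, Newell, Perry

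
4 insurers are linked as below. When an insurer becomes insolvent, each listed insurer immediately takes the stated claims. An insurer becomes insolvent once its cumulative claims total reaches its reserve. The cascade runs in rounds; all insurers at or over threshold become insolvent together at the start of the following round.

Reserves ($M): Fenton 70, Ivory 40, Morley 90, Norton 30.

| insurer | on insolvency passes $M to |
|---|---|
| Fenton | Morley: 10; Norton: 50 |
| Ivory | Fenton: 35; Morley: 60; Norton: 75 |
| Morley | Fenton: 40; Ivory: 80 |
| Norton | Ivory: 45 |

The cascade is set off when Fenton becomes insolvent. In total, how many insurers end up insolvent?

3

Round 1 — Fenton becomes insolvent (initial).
  Morley: +10 → 10 < 90
  Norton: +50 → 50 ≥ 30
Round 2 — Norton becomes insolvent.
  Ivory: +45 → 45 ≥ 40
Round 3 — Ivory becomes insolvent.
  Morley: +60 → 70 < 90
No further insolvencies.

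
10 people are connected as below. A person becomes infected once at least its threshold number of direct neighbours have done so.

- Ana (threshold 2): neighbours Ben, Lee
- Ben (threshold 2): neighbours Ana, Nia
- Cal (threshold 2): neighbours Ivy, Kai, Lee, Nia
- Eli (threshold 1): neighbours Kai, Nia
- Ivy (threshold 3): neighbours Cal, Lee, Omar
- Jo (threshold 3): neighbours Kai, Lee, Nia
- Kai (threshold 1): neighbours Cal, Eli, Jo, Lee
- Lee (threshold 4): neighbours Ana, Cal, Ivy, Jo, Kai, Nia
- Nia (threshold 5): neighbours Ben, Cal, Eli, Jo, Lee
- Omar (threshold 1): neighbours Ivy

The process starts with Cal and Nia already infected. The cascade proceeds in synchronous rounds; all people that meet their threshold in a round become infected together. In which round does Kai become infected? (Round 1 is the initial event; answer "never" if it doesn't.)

2

Round 1 — Cal, Nia become infected (initial).
Round 2 — checking thresholds:
  Ben: 1 of 2 neighbours < 2, not yet.
  Eli: 1 of 2 neighbours ≥ 1, becomes infected.
  Ivy: 1 of 3 neighbours < 3, not yet.
  Jo: 1 of 3 neighbours < 3, not yet.
  Kai: 1 of 4 neighbours ≥ 1, becomes infected.
  Lee: 2 of 6 neighbours < 4, not yet.
Round 3 — no new infections; cascade stops.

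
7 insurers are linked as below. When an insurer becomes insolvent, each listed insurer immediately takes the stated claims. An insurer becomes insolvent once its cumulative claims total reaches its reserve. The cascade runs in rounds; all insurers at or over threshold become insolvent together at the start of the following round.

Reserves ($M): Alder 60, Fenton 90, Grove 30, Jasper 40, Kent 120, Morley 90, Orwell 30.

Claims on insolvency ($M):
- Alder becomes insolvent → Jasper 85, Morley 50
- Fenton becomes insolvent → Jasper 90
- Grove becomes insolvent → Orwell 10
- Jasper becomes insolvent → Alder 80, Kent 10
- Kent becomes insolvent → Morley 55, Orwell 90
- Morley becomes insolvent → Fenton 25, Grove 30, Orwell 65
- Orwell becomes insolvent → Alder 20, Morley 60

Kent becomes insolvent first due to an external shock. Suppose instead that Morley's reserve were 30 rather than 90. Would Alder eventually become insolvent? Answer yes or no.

With Morley's reserve at 30:
Round 1 — Kent becomes insolvent (initial).
  Morley: +55 → 55 ≥ 30
  Orwell: +90 → 90 ≥ 30
Round 2 — Morley, Orwell become insolvent.
  Alder: +20 → 20 < 60
  Fenton: +25 → 25 < 90
  Grove: +30 → 30 ≥ 30
Round 3 — Grove becomes insolvent.
No further insolvencies.

no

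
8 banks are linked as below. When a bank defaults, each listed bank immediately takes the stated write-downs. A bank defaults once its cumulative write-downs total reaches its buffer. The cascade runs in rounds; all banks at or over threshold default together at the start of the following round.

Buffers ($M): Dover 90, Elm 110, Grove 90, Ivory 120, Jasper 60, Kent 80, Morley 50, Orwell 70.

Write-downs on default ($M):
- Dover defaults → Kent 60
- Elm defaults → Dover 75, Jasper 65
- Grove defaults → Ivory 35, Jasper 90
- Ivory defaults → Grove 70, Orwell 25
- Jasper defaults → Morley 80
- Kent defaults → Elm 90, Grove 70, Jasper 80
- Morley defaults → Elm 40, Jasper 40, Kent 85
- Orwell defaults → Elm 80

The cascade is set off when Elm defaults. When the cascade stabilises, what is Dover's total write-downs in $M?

Round 1 — Elm defaults (initial).
  Dover: +75 → 75 < 90
  Jasper: +65 → 65 ≥ 60
Round 2 — Jasper defaults.
  Morley: +80 → 80 ≥ 50
Round 3 — Morley defaults.
  Kent: +85 → 85 ≥ 80
Round 4 — Kent defaults.
  Grove: +70 → 70 < 90
No further defaults.

75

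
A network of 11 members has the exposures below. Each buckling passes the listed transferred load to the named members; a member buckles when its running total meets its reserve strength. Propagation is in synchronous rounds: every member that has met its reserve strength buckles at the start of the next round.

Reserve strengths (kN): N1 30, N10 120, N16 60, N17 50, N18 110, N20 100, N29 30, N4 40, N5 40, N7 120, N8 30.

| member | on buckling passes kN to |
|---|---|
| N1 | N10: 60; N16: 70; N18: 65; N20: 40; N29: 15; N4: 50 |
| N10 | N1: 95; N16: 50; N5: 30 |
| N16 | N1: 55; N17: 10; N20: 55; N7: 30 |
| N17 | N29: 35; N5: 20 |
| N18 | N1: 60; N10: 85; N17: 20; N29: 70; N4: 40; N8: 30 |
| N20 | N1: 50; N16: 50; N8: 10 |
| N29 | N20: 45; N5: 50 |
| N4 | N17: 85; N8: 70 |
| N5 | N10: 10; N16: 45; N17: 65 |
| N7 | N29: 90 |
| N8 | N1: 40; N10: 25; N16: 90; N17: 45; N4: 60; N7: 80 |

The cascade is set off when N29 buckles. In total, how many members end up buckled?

Round 1 — N29 buckles (initial).
  N20: +45 → 45 < 100
  N5: +50 → 50 ≥ 40
Round 2 — N5 buckles.
  N10: +10 → 10 < 120
  N16: +45 → 45 < 60
  N17: +65 → 65 ≥ 50
Round 3 — N17 buckles.
No further bucklings.

3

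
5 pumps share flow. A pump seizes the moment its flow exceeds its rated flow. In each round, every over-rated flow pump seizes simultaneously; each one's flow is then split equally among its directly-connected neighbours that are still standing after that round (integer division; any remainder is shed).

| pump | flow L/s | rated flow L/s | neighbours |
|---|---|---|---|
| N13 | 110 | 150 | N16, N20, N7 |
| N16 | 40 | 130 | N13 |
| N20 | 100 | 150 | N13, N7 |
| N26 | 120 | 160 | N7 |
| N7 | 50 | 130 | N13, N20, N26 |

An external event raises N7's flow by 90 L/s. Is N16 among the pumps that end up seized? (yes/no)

Round 1 — N7 at 140 > 130. N7 seizes.
  N7 sheds 140 L/s to N13, N20, N26: 46 each (2 lost).
    N13: 110+46 = 156 > 150
    N20: 100+46 = 146 ≤ 150
    N26: 120+46 = 166 > 160
Round 2 — N13, N26 seize.
  N13 sheds 156 L/s to N16, N20: 78 each.
    N16: 40+78 = 118 ≤ 130
    N20: 146+78 = 224 > 150
  N26 sheds 166 L/s: no online neighbours, lost.
Round 3 — N20 seizes.
  N20 sheds 224 L/s: no online neighbours, lost.
No further seizures.

no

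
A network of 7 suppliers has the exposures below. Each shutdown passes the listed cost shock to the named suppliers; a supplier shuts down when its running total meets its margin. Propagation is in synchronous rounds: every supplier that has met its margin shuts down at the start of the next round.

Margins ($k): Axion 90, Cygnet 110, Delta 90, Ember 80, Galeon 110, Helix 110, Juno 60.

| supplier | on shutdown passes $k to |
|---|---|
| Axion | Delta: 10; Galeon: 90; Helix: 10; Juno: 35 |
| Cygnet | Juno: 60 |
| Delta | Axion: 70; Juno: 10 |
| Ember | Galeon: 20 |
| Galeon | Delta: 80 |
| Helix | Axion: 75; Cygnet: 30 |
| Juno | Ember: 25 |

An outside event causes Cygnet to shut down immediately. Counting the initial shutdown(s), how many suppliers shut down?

Round 1 — Cygnet shuts down (initial).
  Juno: +60 → 60 ≥ 60
Round 2 — Juno shuts down.
  Ember: +25 → 25 < 80
No further shutdowns.

2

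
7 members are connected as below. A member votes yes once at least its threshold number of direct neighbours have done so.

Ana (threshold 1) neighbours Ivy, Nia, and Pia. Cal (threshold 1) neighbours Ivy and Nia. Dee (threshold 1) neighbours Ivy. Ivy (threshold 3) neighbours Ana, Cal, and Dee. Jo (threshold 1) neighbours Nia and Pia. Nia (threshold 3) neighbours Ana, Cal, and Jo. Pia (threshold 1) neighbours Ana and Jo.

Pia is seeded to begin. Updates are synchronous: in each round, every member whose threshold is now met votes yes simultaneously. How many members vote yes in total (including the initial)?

Round 1 — Pia votes yes (initial).
Round 2 — checking thresholds:
  Ana: 1 of 3 neighbours ≥ 1, votes yes.
  Jo: 1 of 2 neighbours ≥ 1, votes yes.
Round 3 — no new yes votes; cascade stops.

3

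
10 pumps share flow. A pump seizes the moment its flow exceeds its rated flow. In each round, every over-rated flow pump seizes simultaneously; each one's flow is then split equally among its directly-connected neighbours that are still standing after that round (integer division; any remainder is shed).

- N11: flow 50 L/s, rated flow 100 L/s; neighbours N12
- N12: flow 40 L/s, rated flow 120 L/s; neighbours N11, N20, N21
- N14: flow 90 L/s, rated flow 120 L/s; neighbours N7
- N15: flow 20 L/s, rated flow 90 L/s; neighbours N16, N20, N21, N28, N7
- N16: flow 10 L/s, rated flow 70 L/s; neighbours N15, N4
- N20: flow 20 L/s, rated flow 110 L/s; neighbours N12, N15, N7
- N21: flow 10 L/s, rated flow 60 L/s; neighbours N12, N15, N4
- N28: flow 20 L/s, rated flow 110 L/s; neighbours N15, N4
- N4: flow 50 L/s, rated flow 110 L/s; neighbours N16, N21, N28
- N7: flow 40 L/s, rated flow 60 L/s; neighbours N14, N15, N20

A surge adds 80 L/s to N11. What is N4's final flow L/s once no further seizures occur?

Round 1 — N11 at 130 > 100. N11 seizes.
  N11 sheds 130 L/s to N12: 130 each.
    N12: 40+130 = 170 > 120
Round 2 — N12 seizes.
  N12 sheds 170 L/s to N20, N21: 85 each.
    N20: 20+85 = 105 ≤ 110
    N21: 10+85 = 95 > 60
Round 3 — N21 seizes.
  N21 sheds 95 L/s to N15, N4: 47 each (1 lost).
    N15: 20+47 = 67 ≤ 90
    N4: 50+47 = 97 ≤ 110
No further seizures.

97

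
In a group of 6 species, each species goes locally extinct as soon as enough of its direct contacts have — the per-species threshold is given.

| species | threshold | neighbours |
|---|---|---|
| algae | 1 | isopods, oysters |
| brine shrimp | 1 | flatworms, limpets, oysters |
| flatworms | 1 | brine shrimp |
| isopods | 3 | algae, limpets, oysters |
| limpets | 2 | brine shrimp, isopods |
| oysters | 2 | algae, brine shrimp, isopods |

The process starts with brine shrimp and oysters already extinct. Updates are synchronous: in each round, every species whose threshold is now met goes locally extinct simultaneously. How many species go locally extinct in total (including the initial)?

Round 1 — brine shrimp, oysters go locally extinct (initial).
Round 2 — checking thresholds:
  algae: 1 of 2 neighbours ≥ 1, goes locally extinct.
  flatworms: 1 of 1 neighbours ≥ 1, goes locally extinct.
  isopods: 1 of 3 neighbours < 3, below threshold.
  limpets: 1 of 2 neighbours < 2, below threshold.
Round 3 — no new extinctions; cascade stops.

4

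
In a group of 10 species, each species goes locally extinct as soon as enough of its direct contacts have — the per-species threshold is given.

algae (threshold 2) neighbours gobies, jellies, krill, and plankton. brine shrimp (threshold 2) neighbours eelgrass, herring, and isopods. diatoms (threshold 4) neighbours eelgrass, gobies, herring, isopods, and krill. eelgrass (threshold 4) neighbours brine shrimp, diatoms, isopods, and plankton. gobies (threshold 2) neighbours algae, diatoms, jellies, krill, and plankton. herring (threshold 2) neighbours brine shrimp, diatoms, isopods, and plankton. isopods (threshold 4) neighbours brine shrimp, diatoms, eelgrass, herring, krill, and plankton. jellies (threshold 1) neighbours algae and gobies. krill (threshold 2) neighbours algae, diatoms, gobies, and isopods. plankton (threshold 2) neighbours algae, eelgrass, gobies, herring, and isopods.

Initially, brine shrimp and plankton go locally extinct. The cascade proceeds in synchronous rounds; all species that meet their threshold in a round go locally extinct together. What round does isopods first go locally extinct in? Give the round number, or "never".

never

Round 1 — brine shrimp, plankton go locally extinct (initial).
Round 2 — checking thresholds:
  algae: 1 of 4 neighbours < 2, below threshold.
  eelgrass: 2 of 4 neighbours < 4, below threshold.
  gobies: 1 of 5 neighbours < 2, below threshold.
  herring: 2 of 4 neighbours ≥ 2, goes locally extinct.
  isopods: 2 of 6 neighbours < 4, below threshold.
Round 3 — no new extinctions; cascade stops.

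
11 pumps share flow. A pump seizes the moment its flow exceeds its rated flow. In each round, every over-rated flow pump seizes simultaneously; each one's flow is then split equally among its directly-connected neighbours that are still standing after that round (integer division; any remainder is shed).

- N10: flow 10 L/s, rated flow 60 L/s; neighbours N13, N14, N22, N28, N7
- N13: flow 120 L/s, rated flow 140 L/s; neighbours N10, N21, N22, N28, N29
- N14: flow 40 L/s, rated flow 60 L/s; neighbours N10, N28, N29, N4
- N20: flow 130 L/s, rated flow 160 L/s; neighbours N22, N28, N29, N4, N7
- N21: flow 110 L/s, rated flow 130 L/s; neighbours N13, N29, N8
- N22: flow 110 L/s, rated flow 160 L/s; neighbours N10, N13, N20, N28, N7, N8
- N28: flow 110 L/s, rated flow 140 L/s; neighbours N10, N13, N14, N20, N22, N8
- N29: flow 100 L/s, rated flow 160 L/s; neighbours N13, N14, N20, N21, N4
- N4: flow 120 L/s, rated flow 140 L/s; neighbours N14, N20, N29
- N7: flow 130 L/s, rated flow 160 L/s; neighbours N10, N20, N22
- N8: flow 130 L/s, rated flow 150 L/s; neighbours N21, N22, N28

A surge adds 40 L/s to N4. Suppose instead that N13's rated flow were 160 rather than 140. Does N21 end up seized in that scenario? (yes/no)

With N13's rated flow at 160:
Round 1 — N4 at 160 > 140. N4 seizes.
  N4 sheds 160 L/s to N14, N20, N29: 53 each (1 lost).
    N14: 40+53 = 93 > 60
    N20: 130+53 = 183 > 160
    N29: 100+53 = 153 ≤ 160
Round 2 — N14, N20 seize.
  N14 sheds 93 L/s to N10, N28, N29: 31 each.
    N10: 10+31 = 41 ≤ 60
    N28: 110+31 = 141 > 140
    N29: 153+31 = 184 > 160
  N20 sheds 183 L/s to N22, N28, N29, N7: 45 each (3 lost).
    N22: 110+45 = 155 ≤ 160
    N28: 141+45 = 186 > 140
    N29: 184+45 = 229 > 160
    N7: 130+45 = 175 > 160
Round 3 — N28, N29, N7 seize.
  N28 sheds 186 L/s to N10, N13, N22, N8: 46 each (2 lost).
    N10: 41+46 = 87 > 60
    N13: 120+46 = 166 > 160
    N22: 155+46 = 201 > 160
    N8: 130+46 = 176 > 150
  N29 sheds 229 L/s to N13, N21: 114 each (1 lost).
    N13: 166+114 = 280 > 160
    N21: 110+114 = 224 > 130
  N7 sheds 175 L/s to N10, N22: 87 each (1 lost).
    N10: 87+87 = 174 > 60
    N22: 201+87 = 288 > 160
Round 4 — N10, N13, N21, N22, N8 seize.
  N10 sheds 174 L/s: no online neighbours, lost.
  N13 sheds 280 L/s: no online neighbours, lost.
  N21 sheds 224 L/s: no online neighbours, lost.
  N22 sheds 288 L/s: no online neighbours, lost.
  N8 sheds 176 L/s: no online neighbours, lost.
No further seizures.

yes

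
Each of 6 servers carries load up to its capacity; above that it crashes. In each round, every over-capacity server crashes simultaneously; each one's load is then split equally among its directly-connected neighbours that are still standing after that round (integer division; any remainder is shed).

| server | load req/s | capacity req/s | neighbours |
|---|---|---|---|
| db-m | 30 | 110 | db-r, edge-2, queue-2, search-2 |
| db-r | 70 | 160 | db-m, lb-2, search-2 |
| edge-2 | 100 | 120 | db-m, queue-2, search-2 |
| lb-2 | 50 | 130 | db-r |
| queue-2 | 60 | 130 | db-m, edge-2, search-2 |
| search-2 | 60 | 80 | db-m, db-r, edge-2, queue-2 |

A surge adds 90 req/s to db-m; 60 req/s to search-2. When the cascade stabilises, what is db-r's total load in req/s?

Round 1 — db-m at 120 > 110; search-2 at 120 > 80. db-m, search-2 crash.
  db-m sheds 120 req/s to db-r, edge-2, queue-2: 40 each.
    db-r: 70+40 = 110 ≤ 160
    edge-2: 100+40 = 140 > 120
    queue-2: 60+40 = 100 ≤ 130
  search-2 sheds 120 req/s to db-r, edge-2, queue-2: 40 each.
    db-r: 110+40 = 150 ≤ 160
    edge-2: 140+40 = 180 > 120
    queue-2: 100+40 = 140 > 130
Round 2 — edge-2, queue-2 crash.
  edge-2 sheds 180 req/s: no online neighbours, lost.
  queue-2 sheds 140 req/s: no online neighbours, lost.
No further crashes.

150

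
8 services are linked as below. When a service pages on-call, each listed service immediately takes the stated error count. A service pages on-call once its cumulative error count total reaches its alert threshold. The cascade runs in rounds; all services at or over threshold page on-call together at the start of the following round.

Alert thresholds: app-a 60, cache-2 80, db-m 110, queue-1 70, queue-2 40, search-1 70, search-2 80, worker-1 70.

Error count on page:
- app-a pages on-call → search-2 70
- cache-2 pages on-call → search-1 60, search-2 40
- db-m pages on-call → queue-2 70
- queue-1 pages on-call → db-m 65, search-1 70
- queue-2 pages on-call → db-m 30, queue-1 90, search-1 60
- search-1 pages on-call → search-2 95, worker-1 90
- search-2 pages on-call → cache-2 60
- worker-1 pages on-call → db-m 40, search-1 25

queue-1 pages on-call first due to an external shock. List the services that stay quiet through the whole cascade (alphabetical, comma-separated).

Round 1 — queue-1 pages on-call (initial).
  db-m: +65 → 65 < 110
  search-1: +70 → 70 ≥ 70
Round 2 — search-1 pages on-call.
  search-2: +95 → 95 ≥ 80
  worker-1: +90 → 90 ≥ 70
Round 3 — search-2, worker-1 page on-call.
  cache-2: +60 → 60 < 80
  db-m: +40 → 105 < 110
No further pages.

app-a, cache-2, db-m, queue-2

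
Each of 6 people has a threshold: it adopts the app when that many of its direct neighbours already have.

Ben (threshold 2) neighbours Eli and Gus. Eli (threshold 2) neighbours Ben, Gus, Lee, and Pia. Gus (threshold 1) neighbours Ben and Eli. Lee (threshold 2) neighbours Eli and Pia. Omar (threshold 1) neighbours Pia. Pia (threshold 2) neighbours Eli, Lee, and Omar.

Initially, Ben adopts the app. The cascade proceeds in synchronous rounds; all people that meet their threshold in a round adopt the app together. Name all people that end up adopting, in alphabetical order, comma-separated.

Ben, Eli, Gus

Round 1 — Ben adopts the app (initial).
Round 2 — checking thresholds:
  Eli: 1 of 4 neighbours < 2, not yet.
  Gus: 1 of 2 neighbours ≥ 1, adopts the app.
Round 3 — checking thresholds:
  Eli: 2 of 4 neighbours ≥ 2, adopts the app.
Round 4 — no new adoptions; cascade stops.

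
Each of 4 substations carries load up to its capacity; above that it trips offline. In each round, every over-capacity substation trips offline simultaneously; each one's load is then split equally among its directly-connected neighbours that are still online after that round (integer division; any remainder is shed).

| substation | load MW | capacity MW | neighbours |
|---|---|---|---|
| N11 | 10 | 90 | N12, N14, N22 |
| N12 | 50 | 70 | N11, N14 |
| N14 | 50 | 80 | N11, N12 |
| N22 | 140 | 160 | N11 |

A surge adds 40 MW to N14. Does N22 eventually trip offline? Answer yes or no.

Round 1 — N14 at 90 > 80. N14 trips offline.
  N14 sheds 90 MW to N11, N12: 45 each.
    N11: 10+45 = 55 ≤ 90
    N12: 50+45 = 95 > 70
Round 2 — N12 trips offline.
  N12 sheds 95 MW to N11: 95 each.
    N11: 55+95 = 150 > 90
Round 3 — N11 trips offline.
  N11 sheds 150 MW to N22: 150 each.
    N22: 140+150 = 290 > 160
Round 4 — N22 trips offline.
  N22 sheds 290 MW: no online neighbours, lost.
No further trips.

yes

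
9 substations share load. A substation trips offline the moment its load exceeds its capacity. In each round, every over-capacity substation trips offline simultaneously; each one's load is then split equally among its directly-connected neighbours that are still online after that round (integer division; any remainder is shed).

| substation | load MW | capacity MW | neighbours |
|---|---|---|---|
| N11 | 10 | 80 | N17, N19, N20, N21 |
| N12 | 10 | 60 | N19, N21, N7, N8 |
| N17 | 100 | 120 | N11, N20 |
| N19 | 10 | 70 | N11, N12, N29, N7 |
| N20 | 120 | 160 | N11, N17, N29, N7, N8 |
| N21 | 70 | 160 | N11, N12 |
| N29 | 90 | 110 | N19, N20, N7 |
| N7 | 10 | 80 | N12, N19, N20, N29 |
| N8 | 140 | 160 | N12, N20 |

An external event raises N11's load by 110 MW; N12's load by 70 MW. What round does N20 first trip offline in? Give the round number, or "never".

3

Round 1 — N11 at 120 > 80; N12 at 80 > 60. N11, N12 trip offline.
  N11 sheds 120 MW to N17, N19, N20, N21: 30 each.
    N17: 100+30 = 130 > 120
    N19: 10+30 = 40 ≤ 70
    N20: 120+30 = 150 ≤ 160
    N21: 70+30 = 100 ≤ 160
  N12 sheds 80 MW to N19, N21, N7, N8: 20 each.
    N19: 40+20 = 60 ≤ 70
    N21: 100+20 = 120 ≤ 160
    N7: 10+20 = 30 ≤ 80
    N8: 140+20 = 160 ≤ 160
Round 2 — N17 trips offline.
  N17 sheds 130 MW to N20: 130 each.
    N20: 150+130 = 280 > 160
Round 3 — N20 trips offline.
  N20 sheds 280 MW to N29, N7, N8: 93 each (1 lost).
    N29: 90+93 = 183 > 110
    N7: 30+93 = 123 > 80
    N8: 160+93 = 253 > 160
Round 4 — N29, N7, N8 trip offline.
  N29 sheds 183 MW to N19: 183 each.
    N19: 60+183 = 243 > 70
  N7 sheds 123 MW to N19: 123 each.
    N19: 243+123 = 366 > 70
  N8 sheds 253 MW: no online neighbours, lost.
Round 5 — N19 trips offline.
  N19 sheds 366 MW: no online neighbours, lost.
No further trips.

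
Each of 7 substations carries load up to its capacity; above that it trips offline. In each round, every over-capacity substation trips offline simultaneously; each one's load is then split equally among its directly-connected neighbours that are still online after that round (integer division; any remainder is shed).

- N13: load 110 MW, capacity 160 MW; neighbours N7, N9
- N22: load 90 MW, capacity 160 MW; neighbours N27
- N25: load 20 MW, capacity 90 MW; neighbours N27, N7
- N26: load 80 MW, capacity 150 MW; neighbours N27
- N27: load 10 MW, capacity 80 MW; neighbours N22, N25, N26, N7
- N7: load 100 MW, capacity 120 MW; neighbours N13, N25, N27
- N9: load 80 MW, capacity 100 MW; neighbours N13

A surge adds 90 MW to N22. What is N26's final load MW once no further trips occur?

143

Round 1 — N22 at 180 > 160. N22 trips offline.
  N22 sheds 180 MW to N27: 180 each.
    N27: 10+180 = 190 > 80
Round 2 — N27 trips offline.
  N27 sheds 190 MW to N25, N26, N7: 63 each (1 lost).
    N25: 20+63 = 83 ≤ 90
    N26: 80+63 = 143 ≤ 150
    N7: 100+63 = 163 > 120
Round 3 — N7 trips offline.
  N7 sheds 163 MW to N13, N25: 81 each (1 lost).
    N13: 110+81 = 191 > 160
    N25: 83+81 = 164 > 90
Round 4 — N13, N25 trip offline.
  N13 sheds 191 MW to N9: 191 each.
    N9: 80+191 = 271 > 100
  N25 sheds 164 MW: no online neighbours, lost.
Round 5 — N9 trips offline.
  N9 sheds 271 MW: no online neighbours, lost.
No further trips.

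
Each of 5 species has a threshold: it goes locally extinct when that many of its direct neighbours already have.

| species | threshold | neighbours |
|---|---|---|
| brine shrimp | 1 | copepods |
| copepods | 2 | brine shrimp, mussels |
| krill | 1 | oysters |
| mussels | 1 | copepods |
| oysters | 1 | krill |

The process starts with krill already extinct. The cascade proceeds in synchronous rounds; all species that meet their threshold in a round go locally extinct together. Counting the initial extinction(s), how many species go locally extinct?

2

Round 1 — krill goes locally extinct (initial).
Round 2 — checking thresholds:
  oysters: 1 of 1 neighbours ≥ 1, goes locally extinct.
Round 3 — no new extinctions; cascade stops.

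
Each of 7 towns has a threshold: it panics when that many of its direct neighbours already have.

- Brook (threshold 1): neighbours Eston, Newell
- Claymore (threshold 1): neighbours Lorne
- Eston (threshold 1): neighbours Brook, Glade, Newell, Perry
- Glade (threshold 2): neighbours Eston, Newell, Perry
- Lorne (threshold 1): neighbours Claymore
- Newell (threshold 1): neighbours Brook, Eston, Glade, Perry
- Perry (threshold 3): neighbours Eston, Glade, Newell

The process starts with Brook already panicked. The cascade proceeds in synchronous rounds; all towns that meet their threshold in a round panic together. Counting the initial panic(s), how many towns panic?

5

Round 1 — Brook panics (initial).
Round 2 — checking thresholds:
  Eston: 1 of 4 neighbours ≥ 1, panics.
  Newell: 1 of 4 neighbours ≥ 1, panics.
Round 3 — checking thresholds:
  Glade: 2 of 3 neighbours ≥ 2, panics.
  Perry: 2 of 3 neighbours < 3, below threshold.
Round 4 — checking thresholds:
  Perry: 3 of 3 neighbours ≥ 3, panics.
Round 5 — no new panics; cascade stops.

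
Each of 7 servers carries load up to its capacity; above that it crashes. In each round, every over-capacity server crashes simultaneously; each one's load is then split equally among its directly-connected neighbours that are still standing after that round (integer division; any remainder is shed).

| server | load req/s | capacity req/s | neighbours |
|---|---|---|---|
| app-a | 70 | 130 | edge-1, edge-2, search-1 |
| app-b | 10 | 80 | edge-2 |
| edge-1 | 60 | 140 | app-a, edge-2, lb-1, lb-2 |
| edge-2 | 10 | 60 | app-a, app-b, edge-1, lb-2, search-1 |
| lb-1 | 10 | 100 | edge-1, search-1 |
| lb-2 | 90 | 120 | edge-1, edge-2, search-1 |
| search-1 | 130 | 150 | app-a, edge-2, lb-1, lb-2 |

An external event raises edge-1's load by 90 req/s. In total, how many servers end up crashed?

Round 1 — edge-1 at 150 > 140. edge-1 crashes.
  edge-1 sheds 150 req/s to app-a, edge-2, lb-1, lb-2: 37 each (2 lost).
    app-a: 70+37 = 107 ≤ 130
    edge-2: 10+37 = 47 ≤ 60
    lb-1: 10+37 = 47 ≤ 100
    lb-2: 90+37 = 127 > 120
Round 2 — lb-2 crashes.
  lb-2 sheds 127 req/s to edge-2, search-1: 63 each (1 lost).
    edge-2: 47+63 = 110 > 60
    search-1: 130+63 = 193 > 150
Round 3 — edge-2, search-1 crash.
  edge-2 sheds 110 req/s to app-a, app-b: 55 each.
    app-a: 107+55 = 162 > 130
    app-b: 10+55 = 65 ≤ 80
  search-1 sheds 193 req/s to app-a, lb-1: 96 each (1 lost).
    app-a: 162+96 = 258 > 130
    lb-1: 47+96 = 143 > 100
Round 4 — app-a, lb-1 crash.
  app-a sheds 258 req/s: no online neighbours, lost.
  lb-1 sheds 143 req/s: no online neighbours, lost.
No further crashes.

6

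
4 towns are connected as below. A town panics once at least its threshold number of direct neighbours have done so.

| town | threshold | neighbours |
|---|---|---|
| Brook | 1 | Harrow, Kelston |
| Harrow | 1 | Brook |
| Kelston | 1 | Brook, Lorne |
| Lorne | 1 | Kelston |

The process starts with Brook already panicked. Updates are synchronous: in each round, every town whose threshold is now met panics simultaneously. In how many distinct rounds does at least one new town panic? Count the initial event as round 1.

3

Round 1 — Brook panics (initial).
Round 2 — checking thresholds:
  Harrow: 1 of 1 neighbours ≥ 1, panics.
  Kelston: 1 of 2 neighbours ≥ 1, panics.
Round 3 — checking thresholds:
  Lorne: 1 of 1 neighbours ≥ 1, panics.
Round 4 — no new panics; cascade stops.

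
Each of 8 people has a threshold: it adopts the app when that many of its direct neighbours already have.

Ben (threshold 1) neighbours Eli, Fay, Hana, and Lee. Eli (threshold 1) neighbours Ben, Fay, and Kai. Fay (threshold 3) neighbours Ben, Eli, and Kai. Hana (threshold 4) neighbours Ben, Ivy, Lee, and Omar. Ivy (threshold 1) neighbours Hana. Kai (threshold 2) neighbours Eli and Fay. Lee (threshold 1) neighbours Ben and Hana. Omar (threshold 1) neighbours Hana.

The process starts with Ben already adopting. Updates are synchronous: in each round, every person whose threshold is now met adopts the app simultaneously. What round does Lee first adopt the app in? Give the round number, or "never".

Round 1 — Ben adopts the app (initial).
Round 2 — checking thresholds:
  Eli: 1 of 3 neighbours ≥ 1, adopts the app.
  Fay: 1 of 3 neighbours < 3, holds.
  Hana: 1 of 4 neighbours < 4, holds.
  Lee: 1 of 2 neighbours ≥ 1, adopts the app.
Round 3 — no new adoptions; cascade stops.

2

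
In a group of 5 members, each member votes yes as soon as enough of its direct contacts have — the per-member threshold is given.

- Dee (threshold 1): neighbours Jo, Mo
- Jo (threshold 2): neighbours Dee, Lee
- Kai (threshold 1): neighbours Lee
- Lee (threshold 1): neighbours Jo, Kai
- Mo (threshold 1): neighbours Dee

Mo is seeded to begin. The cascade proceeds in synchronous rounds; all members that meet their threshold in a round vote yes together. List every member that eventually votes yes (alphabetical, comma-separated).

Round 1 — Mo votes yes (initial).
Round 2 — checking thresholds:
  Dee: 1 of 2 neighbours ≥ 1, votes yes.
Round 3 — no new yes votes; cascade stops.

Dee, Mo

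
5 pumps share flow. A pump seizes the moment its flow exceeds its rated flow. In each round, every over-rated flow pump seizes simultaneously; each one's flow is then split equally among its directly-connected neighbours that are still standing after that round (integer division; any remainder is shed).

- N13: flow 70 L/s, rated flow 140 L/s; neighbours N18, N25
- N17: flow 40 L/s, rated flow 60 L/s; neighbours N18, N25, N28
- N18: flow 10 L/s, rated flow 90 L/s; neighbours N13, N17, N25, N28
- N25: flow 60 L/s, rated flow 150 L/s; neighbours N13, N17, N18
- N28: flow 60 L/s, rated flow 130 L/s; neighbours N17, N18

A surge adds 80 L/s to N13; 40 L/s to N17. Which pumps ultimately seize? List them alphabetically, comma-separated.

Round 1 — N13 at 150 > 140; N17 at 80 > 60. N13, N17 seize.
  N13 sheds 150 L/s to N18, N25: 75 each.
    N18: 10+75 = 85 ≤ 90
    N25: 60+75 = 135 ≤ 150
  N17 sheds 80 L/s to N18, N25, N28: 26 each (2 lost).
    N18: 85+26 = 111 > 90
    N25: 135+26 = 161 > 150
    N28: 60+26 = 86 ≤ 130
Round 2 — N18, N25 seize.
  N18 sheds 111 L/s to N28: 111 each.
    N28: 86+111 = 197 > 130
  N25 sheds 161 L/s: no online neighbours, lost.
Round 3 — N28 seizes.
  N28 sheds 197 L/s: no online neighbours, lost.
No further seizures.

N13, N17, N18, N25, N28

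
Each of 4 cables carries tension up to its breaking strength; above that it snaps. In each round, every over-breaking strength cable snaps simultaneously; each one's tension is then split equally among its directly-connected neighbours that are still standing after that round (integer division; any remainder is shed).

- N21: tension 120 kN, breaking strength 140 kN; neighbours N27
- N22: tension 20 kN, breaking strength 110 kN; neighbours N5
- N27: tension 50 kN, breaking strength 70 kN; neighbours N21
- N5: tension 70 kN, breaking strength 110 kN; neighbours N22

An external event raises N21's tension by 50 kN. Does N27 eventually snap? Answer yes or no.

yes

Round 1 — N21 at 170 > 140. N21 snaps.
  N21 sheds 170 kN to N27: 170 each.
    N27: 50+170 = 220 > 70
Round 2 — N27 snaps.
  N27 sheds 220 kN: no online neighbours, lost.
No further breaks.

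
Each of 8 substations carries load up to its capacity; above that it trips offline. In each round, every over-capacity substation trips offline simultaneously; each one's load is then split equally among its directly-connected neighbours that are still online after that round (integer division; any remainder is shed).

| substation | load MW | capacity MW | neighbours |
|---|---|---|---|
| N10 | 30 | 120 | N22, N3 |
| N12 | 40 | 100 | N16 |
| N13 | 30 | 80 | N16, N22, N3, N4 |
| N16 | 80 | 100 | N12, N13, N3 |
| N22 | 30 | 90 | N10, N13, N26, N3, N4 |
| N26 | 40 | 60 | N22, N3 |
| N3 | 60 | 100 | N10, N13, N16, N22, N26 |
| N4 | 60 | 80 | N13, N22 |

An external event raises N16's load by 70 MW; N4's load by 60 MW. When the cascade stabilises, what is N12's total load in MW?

Round 1 — N16 at 150 > 100; N4 at 120 > 80. N16, N4 trip offline.
  N16 sheds 150 MW to N12, N13, N3: 50 each.
    N12: 40+50 = 90 ≤ 100
    N13: 30+50 = 80 ≤ 80
    N3: 60+50 = 110 > 100
  N4 sheds 120 MW to N13, N22: 60 each.
    N13: 80+60 = 140 > 80
    N22: 30+60 = 90 ≤ 90
Round 2 — N13, N3 trip offline.
  N13 sheds 140 MW to N22: 140 each.
    N22: 90+140 = 230 > 90
  N3 sheds 110 MW to N10, N22, N26: 36 each (2 lost).
    N10: 30+36 = 66 ≤ 120
    N22: 230+36 = 266 > 90
    N26: 40+36 = 76 > 60
Round 3 — N22, N26 trip offline.
  N22 sheds 266 MW to N10: 266 each.
    N10: 66+266 = 332 > 120
  N26 sheds 76 MW: no online neighbours, lost.
Round 4 — N10 trips offline.
  N10 sheds 332 MW: no online neighbours, lost.
No further trips.

90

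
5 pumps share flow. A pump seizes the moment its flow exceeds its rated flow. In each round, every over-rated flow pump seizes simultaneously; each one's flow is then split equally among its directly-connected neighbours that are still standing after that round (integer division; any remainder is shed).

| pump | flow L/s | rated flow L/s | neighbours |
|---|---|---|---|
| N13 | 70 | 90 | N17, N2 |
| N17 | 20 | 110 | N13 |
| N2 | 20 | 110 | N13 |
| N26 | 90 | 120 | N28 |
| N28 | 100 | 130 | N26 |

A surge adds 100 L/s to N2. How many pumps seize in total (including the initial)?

Round 1 — N2 at 120 > 110. N2 seizes.
  N2 sheds 120 L/s to N13: 120 each.
    N13: 70+120 = 190 > 90
Round 2 — N13 seizes.
  N13 sheds 190 L/s to N17: 190 each.
    N17: 20+190 = 210 > 110
Round 3 — N17 seizes.
  N17 sheds 210 L/s: no online neighbours, lost.
No further seizures.

3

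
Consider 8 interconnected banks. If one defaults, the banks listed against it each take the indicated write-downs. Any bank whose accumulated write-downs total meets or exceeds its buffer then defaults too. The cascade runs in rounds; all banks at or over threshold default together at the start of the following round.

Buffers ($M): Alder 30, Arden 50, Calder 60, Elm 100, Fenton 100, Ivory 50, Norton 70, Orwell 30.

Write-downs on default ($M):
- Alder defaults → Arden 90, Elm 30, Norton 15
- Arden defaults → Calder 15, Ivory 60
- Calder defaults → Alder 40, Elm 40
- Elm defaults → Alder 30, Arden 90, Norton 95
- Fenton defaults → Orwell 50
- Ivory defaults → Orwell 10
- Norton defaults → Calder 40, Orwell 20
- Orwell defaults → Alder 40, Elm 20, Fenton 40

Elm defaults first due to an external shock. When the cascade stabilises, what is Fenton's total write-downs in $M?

40

Round 1 — Elm defaults (initial).
  Alder: +30 → 30 ≥ 30
  Arden: +90 → 90 ≥ 50
  Norton: +95 → 95 ≥ 70
Round 2 — Alder, Arden, Norton default.
  Calder: +15+40 → 55 < 60
  Ivory: +60 → 60 ≥ 50
  Orwell: +20 → 20 < 30
Round 3 — Ivory defaults.
  Orwell: +10 → 30 ≥ 30
Round 4 — Orwell defaults.
  Fenton: +40 → 40 < 100
No further defaults.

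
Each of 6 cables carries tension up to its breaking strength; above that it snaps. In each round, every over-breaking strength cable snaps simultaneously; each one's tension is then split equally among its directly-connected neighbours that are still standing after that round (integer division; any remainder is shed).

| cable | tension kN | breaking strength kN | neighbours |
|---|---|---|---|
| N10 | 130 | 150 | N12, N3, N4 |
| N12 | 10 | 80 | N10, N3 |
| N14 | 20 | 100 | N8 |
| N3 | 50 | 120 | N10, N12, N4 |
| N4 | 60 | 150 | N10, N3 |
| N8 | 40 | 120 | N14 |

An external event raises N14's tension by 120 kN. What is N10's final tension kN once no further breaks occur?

130

Round 1 — N14 at 140 > 100. N14 snaps.
  N14 sheds 140 kN to N8: 140 each.
    N8: 40+140 = 180 > 120
Round 2 — N8 snaps.
  N8 sheds 180 kN: no online neighbours, lost.
No further breaks.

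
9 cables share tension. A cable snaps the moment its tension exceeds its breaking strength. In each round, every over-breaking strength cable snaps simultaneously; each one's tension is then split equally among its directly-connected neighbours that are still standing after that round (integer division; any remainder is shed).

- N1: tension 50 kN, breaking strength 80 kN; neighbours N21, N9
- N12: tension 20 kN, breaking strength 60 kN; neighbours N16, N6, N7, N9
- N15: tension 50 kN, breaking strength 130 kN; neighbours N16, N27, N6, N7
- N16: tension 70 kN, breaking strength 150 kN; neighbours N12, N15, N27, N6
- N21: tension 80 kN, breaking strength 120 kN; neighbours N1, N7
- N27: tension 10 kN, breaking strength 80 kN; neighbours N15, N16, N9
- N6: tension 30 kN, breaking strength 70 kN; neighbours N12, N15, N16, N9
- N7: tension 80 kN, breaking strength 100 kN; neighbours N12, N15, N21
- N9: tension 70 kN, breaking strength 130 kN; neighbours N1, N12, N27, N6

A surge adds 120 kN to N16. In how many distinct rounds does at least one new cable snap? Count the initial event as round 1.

4

Round 1 — N16 at 190 > 150. N16 snaps.
  N16 sheds 190 kN to N12, N15, N27, N6: 47 each (2 lost).
    N12: 20+47 = 67 > 60
    N15: 50+47 = 97 ≤ 130
    N27: 10+47 = 57 ≤ 80
    N6: 30+47 = 77 > 70
Round 2 — N12, N6 snap.
  N12 sheds 67 kN to N7, N9: 33 each (1 lost).
    N7: 80+33 = 113 > 100
    N9: 70+33 = 103 ≤ 130
  N6 sheds 77 kN to N15, N9: 38 each (1 lost).
    N15: 97+38 = 135 > 130
    N9: 103+38 = 141 > 130
Round 3 — N15, N7, N9 snap.
  N15 sheds 135 kN to N27: 135 each.
    N27: 57+135 = 192 > 80
  N7 sheds 113 kN to N21: 113 each.
    N21: 80+113 = 193 > 120
  N9 sheds 141 kN to N1, N27: 70 each (1 lost).
    N1: 50+70 = 120 > 80
    N27: 192+70 = 262 > 80
Round 4 — N1, N21, N27 snap.
  N1 sheds 120 kN: no online neighbours, lost.
  N21 sheds 193 kN: no online neighbours, lost.
  N27 sheds 262 kN: no online neighbours, lost.
No further breaks.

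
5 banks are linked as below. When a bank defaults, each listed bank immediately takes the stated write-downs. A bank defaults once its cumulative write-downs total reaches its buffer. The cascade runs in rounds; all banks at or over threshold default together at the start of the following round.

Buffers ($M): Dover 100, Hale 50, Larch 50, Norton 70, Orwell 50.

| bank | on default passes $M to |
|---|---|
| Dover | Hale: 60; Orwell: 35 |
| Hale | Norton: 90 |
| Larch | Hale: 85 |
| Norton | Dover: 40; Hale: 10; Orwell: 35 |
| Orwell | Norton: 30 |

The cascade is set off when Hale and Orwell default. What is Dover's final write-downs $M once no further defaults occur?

40

Round 1 — Hale, Orwell default (initial).
  Norton: +90+30 → 120 ≥ 70
Round 2 — Norton defaults.
  Dover: +40 → 40 < 100
No further defaults.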